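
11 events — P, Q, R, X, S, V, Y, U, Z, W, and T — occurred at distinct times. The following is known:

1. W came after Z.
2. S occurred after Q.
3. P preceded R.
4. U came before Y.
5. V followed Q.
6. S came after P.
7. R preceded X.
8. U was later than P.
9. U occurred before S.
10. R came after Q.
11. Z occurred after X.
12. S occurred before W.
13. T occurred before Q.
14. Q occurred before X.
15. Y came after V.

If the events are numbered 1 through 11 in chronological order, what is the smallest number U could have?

2

P must come before U — 1 forced predecessor.
Nothing else is forced ahead of U, so its earliest slot is position 1 + 1 = 2.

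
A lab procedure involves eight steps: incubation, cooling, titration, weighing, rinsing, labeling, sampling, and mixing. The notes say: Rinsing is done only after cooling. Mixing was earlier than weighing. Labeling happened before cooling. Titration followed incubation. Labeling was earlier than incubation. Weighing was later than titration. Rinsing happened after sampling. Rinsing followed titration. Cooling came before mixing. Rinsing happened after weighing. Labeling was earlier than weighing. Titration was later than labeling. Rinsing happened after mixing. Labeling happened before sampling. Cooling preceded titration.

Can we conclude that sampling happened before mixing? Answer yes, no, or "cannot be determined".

cannot be determined

No chain of stated constraints runs from sampling to mixing, and none runs from mixing to sampling either.
So the relative order of sampling and mixing is not fixed by the given facts.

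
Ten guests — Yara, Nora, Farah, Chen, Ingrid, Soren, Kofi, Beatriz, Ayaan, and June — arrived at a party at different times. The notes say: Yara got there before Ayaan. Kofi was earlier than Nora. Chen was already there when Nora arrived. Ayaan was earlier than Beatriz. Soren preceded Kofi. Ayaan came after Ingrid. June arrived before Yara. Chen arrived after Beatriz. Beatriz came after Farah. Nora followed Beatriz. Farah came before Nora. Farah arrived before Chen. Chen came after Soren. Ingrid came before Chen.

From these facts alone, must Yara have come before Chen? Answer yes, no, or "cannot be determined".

yes

Chain the constraints: Yara → Ayaan → Beatriz → Chen. Each link is directly stated, so Yara comes before Chen.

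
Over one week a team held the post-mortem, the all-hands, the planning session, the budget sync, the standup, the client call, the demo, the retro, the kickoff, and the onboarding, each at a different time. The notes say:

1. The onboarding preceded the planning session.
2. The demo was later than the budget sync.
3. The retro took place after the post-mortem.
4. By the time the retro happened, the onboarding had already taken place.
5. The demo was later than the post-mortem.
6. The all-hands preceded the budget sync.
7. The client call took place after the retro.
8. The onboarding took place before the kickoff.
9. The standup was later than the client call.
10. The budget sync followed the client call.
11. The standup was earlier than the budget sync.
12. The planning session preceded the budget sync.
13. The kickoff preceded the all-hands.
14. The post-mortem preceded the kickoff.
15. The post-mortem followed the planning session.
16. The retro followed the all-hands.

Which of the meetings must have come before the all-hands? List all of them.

Directly stated before the all-hands: the kickoff.
The onboarding reaches the all-hands via the onboarding → the kickoff → the all-hands.
The planning session reaches the all-hands via the planning session → the post-mortem → the kickoff → the all-hands.
The post-mortem reaches the all-hands via the post-mortem → the kickoff → the all-hands.
No chain forces the standup (or any of the others) ahead of the all-hands.

the kickoff, the onboarding, the planning session, the post-mortem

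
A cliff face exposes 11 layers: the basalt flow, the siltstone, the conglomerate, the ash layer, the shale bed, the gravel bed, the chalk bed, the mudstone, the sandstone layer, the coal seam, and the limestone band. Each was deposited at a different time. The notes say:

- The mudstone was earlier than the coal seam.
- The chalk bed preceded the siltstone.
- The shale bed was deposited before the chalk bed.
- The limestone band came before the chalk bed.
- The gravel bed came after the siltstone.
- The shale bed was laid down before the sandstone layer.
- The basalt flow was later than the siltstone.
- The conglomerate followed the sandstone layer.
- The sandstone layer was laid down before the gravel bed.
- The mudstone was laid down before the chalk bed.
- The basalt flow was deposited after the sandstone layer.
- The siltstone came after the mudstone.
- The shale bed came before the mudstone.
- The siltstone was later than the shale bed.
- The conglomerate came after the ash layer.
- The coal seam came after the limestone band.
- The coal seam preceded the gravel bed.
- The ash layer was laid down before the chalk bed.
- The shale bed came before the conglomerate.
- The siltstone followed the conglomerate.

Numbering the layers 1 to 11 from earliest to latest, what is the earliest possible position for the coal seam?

The limestone band, the mudstone, and the shale bed must all come before the coal seam — 3 forced predecessors.
Nothing else is forced ahead of the coal seam, so its earliest slot is position 3 + 1 = 4.

4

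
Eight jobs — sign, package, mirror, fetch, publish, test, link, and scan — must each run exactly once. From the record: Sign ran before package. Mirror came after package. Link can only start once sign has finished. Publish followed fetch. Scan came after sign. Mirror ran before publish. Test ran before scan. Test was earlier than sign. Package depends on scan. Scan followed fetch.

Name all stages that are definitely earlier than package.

Directly stated before package: scan and sign.
Fetch reaches package via fetch → scan → package.
Test reaches package via test → scan → package.
No chain forces link (or any of the others) ahead of package.

fetch, scan, sign, test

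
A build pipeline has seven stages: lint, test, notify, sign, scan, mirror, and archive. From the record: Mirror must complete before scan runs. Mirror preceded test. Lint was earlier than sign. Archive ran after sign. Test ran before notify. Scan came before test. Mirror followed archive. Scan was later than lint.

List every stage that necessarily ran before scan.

archive, lint, mirror, sign

Directly stated before scan: lint and mirror.
Archive reaches scan via archive → mirror → scan.
Sign reaches scan via sign → archive → mirror → scan.
No chain forces notify (or any of the others) ahead of scan.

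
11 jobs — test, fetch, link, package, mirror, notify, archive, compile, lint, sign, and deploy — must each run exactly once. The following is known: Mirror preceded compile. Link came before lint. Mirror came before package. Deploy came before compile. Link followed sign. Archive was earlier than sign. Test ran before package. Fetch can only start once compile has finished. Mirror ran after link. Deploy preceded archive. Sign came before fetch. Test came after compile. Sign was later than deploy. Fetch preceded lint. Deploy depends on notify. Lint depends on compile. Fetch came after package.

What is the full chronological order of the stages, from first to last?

The constraints fix every adjacent pair, so only one ordering works:
notify → deploy → archive → sign → link → mirror → compile → test → package → fetch → lint.

notify, deploy, archive, sign, link, mirror, compile, test, package, fetch, lint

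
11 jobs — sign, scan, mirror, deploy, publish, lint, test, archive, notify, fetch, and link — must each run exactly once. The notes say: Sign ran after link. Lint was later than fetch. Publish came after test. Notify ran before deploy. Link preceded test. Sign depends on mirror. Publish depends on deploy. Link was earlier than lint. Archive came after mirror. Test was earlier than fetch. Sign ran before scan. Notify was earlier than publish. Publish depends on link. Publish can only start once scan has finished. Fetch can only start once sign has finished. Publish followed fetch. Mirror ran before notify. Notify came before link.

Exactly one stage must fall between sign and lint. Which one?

fetch

Tracing the constraints gives sign → fetch → lint, so fetch sits after sign and before lint.
No other stage is forced both after sign and before lint.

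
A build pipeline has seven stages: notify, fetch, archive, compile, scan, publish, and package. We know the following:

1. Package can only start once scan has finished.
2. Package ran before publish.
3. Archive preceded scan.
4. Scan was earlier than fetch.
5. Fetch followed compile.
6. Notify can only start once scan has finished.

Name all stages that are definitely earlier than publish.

archive, package, scan

Directly stated before publish: package.
Archive reaches publish via archive → scan → package → publish.
Scan reaches publish via scan → package → publish.
No chain forces notify (or any of the others) ahead of publish.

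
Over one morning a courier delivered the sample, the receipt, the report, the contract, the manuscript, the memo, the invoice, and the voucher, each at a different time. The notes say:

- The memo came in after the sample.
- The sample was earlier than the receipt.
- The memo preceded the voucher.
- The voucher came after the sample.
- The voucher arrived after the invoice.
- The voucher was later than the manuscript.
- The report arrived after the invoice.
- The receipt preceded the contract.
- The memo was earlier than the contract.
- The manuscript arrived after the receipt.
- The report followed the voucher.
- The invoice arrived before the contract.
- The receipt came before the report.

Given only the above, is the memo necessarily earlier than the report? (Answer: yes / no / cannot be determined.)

Chain the constraints: the memo → the voucher → the report. Each link is directly stated, so the memo comes before the report.

yes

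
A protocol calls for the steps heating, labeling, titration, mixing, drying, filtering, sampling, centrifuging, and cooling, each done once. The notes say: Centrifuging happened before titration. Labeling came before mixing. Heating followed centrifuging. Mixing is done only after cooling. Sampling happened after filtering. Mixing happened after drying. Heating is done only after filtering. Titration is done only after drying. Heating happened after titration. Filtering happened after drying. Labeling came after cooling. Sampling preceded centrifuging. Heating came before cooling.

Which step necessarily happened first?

Drying has a chain of constraints placing it before every other step, so drying must be first.

drying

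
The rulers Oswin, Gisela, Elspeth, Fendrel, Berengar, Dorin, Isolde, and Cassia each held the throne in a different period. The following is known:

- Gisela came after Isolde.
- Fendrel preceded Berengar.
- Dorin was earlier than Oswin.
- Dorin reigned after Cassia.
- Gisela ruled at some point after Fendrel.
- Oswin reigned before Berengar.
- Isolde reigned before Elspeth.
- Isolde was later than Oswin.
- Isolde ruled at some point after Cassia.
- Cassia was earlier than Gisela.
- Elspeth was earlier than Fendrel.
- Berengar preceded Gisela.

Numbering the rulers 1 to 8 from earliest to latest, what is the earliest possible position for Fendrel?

Cassia, Dorin, Elspeth, Isolde, and Oswin must all come before Fendrel — 5 forced predecessors.
Nothing else is forced ahead of Fendrel, so their earliest slot is position 5 + 1 = 6.

6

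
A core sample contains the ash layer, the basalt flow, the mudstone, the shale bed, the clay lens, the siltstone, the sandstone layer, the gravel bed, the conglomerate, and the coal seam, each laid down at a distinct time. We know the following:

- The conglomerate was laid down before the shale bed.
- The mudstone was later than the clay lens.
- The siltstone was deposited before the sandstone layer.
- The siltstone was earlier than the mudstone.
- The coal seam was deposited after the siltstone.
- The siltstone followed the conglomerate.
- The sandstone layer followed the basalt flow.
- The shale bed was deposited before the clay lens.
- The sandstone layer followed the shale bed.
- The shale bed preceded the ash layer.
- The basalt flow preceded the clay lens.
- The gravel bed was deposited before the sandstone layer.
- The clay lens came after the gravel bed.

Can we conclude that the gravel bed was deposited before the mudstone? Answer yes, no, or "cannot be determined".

Chain the constraints: the gravel bed → the clay lens → the mudstone. Each link is directly stated, so the gravel bed comes before the mudstone.

yes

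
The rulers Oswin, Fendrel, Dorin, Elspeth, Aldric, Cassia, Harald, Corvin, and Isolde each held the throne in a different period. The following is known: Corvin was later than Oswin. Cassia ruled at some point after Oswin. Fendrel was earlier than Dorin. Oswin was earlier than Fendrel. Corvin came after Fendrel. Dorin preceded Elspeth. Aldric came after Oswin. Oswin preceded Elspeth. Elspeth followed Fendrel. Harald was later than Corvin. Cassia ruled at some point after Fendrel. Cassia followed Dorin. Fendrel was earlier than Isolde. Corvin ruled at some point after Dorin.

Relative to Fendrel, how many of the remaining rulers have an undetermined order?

Forced before Fendrel: Oswin; forced after Fendrel: Cassia, Corvin, Dorin, Elspeth, Harald, and Isolde.
That leaves Aldric with no forced order relative to Fendrel — 1.

1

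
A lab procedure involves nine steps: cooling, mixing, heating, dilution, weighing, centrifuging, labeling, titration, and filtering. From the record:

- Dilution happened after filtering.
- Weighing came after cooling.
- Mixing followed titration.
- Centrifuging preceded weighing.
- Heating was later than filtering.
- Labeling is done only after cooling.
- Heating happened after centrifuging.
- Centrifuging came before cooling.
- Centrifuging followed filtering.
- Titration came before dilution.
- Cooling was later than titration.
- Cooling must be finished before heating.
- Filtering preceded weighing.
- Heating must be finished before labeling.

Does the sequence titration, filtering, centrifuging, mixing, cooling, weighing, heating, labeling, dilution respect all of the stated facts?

yes

Check each stated constraint against the proposed order — e.g. filtering is ahead of dilution; titration is ahead of dilution. Every pair is in the required order; nothing is violated.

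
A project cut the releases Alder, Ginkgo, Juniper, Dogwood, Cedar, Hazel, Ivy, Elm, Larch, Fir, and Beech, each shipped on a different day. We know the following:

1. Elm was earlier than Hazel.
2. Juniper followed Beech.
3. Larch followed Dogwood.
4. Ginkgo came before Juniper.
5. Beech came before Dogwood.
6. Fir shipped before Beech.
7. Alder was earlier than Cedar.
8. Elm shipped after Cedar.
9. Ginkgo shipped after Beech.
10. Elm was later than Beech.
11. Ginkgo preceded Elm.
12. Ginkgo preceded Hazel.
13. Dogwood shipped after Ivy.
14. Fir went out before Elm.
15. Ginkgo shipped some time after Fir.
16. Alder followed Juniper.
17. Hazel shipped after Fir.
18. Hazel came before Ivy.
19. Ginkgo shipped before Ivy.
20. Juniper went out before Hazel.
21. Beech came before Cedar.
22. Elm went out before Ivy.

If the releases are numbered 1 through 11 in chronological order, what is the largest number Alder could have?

5

Alder must come before Cedar, Dogwood, Elm, Hazel, Ivy, and Larch — 6 releases forced after it.
Everything else can be placed before Alder in some valid order, so Alder can sit as late as position 11 − 6 = 5.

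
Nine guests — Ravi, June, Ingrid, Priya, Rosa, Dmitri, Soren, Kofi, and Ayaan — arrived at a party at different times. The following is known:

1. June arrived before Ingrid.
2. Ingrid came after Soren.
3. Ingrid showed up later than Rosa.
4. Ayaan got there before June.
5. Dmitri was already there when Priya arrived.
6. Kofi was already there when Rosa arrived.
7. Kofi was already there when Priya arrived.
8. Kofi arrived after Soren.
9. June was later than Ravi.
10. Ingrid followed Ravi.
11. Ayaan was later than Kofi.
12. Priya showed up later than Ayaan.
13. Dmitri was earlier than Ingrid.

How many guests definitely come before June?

Directly stated before June: Ayaan and Ravi.
Kofi reaches June via Kofi → Ayaan → June.
Soren reaches June via Soren → Kofi → Ayaan → June.
No chain forces Ingrid (or any of the others) ahead of June.
That's Ayaan, Kofi, Ravi, and Soren — 4 in all.

4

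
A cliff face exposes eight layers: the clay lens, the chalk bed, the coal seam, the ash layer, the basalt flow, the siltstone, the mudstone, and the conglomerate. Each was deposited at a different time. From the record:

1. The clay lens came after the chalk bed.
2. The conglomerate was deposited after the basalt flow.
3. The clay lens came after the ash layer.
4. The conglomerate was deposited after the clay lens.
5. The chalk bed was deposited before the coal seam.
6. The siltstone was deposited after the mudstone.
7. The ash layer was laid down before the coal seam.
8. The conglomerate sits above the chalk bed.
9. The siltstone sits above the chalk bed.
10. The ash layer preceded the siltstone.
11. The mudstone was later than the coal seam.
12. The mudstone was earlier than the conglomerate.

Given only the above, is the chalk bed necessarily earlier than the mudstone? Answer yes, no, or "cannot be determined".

Chain the constraints: the chalk bed → the coal seam → the mudstone. Each link is directly stated, so the chalk bed comes before the mudstone.

yes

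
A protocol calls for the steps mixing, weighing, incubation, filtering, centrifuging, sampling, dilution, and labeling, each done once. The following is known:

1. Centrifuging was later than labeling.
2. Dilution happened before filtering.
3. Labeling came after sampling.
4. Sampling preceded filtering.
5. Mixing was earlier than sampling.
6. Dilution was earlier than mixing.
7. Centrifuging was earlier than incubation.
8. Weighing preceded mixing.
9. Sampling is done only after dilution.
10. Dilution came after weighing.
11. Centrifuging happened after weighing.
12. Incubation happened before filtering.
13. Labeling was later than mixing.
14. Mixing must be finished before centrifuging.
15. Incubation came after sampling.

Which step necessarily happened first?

weighing

Weighing has a chain of constraints placing it before every other step, so weighing must be first.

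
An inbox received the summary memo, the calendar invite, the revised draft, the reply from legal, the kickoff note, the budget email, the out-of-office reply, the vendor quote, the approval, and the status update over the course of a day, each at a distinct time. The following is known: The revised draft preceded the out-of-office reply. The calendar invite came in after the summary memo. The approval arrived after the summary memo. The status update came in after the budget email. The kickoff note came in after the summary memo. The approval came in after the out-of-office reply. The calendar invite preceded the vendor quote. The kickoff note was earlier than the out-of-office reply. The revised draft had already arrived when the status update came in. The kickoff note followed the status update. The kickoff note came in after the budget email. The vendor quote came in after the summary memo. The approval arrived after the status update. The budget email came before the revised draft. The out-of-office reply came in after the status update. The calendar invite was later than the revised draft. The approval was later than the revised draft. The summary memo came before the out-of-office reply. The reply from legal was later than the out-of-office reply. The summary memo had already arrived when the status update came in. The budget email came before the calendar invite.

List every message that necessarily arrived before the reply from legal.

the budget email, the kickoff note, the out-of-office reply, the revised draft, the status update, the summary memo

Directly stated before the reply from legal: the out-of-office reply.
The budget email reaches the reply from legal via the budget email → the kickoff note → the out-of-office reply → the reply from legal.
The kickoff note reaches the reply from legal via the kickoff note → the out-of-office reply → the reply from legal.
The revised draft reaches the reply from legal via the revised draft → the out-of-office reply → the reply from legal.
Likewise the status update and the summary memo each reach the reply from legal by chaining the stated constraints.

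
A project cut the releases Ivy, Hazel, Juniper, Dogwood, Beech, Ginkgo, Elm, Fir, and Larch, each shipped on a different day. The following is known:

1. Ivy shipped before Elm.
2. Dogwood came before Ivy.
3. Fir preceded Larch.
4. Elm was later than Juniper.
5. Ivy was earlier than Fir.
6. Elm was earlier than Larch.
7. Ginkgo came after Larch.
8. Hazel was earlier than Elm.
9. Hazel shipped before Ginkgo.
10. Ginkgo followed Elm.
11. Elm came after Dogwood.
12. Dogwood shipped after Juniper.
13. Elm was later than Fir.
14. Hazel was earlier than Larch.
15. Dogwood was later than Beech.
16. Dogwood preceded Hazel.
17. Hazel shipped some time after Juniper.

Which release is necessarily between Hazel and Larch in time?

Tracing the constraints gives Hazel → Elm → Larch, so Elm sits after Hazel and before Larch.
No other release is forced both after Hazel and before Larch.

Elm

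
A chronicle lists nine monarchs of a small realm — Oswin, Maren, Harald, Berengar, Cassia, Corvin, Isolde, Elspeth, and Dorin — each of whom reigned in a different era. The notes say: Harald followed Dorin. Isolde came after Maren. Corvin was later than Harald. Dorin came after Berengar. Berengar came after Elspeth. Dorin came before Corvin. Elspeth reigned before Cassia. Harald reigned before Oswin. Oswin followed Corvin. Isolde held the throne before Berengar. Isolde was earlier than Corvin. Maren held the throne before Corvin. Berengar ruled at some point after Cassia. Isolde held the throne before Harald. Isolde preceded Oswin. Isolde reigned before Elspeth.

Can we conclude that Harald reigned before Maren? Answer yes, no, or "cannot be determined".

no

Tracing the constraints gives Maren → Isolde → Harald, so Maren must come before Harald.
That means Harald cannot be before Maren.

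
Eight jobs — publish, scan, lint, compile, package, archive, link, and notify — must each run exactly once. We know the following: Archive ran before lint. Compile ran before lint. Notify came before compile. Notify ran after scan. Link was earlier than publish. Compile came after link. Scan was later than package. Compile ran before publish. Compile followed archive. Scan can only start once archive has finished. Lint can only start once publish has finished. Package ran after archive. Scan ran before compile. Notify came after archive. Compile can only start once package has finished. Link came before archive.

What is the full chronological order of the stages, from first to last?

The constraints fix every adjacent pair, so only one ordering works:
link → archive → package → scan → notify → compile → publish → lint.

link, archive, package, scan, notify, compile, publish, lint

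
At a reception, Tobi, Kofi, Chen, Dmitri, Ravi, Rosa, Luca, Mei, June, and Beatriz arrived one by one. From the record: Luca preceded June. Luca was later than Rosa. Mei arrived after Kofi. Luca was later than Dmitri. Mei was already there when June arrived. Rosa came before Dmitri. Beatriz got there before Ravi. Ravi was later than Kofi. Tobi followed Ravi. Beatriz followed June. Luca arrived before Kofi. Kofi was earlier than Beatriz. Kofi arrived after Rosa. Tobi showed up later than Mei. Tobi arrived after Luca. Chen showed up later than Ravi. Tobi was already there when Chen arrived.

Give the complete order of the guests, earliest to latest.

Rosa, Dmitri, Luca, Kofi, Mei, June, Beatriz, Ravi, Tobi, Chen

The constraints fix every adjacent pair, so only one ordering works:
Rosa → Dmitri → Luca → Kofi → Mei → June → Beatriz → Ravi → Tobi → Chen.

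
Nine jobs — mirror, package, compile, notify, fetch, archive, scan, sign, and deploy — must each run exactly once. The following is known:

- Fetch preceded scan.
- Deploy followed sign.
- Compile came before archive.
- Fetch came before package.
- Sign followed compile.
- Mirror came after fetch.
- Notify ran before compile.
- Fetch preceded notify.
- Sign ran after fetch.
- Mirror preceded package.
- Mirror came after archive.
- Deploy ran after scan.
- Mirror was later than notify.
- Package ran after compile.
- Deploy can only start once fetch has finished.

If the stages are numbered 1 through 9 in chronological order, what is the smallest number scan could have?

Fetch must come before scan — 1 forced predecessor.
Nothing else is forced ahead of scan, so its earliest slot is position 1 + 1 = 2.

2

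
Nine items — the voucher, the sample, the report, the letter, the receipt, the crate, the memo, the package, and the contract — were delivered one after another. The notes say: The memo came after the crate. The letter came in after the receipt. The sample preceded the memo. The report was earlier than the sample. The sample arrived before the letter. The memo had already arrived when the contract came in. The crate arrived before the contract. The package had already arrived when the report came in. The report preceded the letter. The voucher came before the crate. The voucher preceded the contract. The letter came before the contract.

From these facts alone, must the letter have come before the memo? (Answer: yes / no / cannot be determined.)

cannot be determined

No chain of stated constraints runs from the letter to the memo, and none runs from the memo to the letter either.
So the relative order of the letter and the memo is not fixed by the given facts.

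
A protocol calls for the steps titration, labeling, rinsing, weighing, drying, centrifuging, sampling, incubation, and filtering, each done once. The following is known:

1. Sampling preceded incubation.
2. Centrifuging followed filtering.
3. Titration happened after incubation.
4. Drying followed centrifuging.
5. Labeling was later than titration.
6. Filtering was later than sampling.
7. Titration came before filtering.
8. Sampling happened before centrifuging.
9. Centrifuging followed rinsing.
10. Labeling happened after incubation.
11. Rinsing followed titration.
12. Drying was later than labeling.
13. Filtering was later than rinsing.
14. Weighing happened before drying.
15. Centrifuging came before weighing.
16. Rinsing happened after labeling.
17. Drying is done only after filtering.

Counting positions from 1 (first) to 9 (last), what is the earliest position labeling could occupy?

Incubation, sampling, and titration must all come before labeling — 3 forced predecessors.
Nothing else is forced ahead of labeling, so its earliest slot is position 3 + 1 = 4.

4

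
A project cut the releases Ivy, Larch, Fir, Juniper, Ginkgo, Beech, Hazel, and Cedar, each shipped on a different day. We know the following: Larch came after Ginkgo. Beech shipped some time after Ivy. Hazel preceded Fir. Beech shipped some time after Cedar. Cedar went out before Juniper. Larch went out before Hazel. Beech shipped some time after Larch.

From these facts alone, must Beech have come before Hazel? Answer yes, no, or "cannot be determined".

cannot be determined

No chain of stated constraints runs from Beech to Hazel, and none runs from Hazel to Beech either.
So the relative order of Beech and Hazel is not fixed by the given facts.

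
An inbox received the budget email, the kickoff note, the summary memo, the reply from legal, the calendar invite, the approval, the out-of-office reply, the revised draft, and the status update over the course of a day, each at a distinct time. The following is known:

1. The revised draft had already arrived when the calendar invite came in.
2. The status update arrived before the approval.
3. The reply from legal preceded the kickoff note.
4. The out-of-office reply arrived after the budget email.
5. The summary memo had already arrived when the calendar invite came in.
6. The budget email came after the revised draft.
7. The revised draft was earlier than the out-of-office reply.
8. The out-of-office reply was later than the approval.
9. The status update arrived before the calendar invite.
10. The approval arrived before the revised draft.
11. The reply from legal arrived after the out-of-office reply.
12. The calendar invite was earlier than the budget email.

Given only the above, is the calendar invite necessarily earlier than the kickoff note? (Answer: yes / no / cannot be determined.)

yes

Chain the constraints: the calendar invite → the budget email → the out-of-office reply → the reply from legal → the kickoff note. Each link is directly stated, so the calendar invite comes before the kickoff note.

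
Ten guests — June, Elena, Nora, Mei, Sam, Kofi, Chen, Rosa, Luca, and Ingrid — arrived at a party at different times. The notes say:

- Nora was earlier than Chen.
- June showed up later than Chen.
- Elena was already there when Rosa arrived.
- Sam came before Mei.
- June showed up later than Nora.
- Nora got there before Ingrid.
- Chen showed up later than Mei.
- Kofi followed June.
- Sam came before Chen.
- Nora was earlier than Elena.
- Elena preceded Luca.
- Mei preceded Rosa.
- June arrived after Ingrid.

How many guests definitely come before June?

Directly stated before June: Chen, Ingrid, and Nora.
Mei reaches June via Mei → Chen → June.
Sam reaches June via Sam → Chen → June.
That's Chen, Ingrid, Mei, Nora, and Sam — 5 in all.

5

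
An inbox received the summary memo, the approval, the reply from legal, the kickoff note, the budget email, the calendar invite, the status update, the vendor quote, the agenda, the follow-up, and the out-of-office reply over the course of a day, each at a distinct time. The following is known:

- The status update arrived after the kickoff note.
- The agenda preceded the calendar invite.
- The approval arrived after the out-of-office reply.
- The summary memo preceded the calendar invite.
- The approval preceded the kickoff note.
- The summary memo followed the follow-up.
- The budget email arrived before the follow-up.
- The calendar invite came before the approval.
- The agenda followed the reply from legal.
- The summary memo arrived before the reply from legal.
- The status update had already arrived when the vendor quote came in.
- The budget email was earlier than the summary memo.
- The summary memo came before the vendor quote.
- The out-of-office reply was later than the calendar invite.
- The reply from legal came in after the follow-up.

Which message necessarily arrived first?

The budget email has a chain of constraints placing it before every other message, so the budget email must be first.

the budget email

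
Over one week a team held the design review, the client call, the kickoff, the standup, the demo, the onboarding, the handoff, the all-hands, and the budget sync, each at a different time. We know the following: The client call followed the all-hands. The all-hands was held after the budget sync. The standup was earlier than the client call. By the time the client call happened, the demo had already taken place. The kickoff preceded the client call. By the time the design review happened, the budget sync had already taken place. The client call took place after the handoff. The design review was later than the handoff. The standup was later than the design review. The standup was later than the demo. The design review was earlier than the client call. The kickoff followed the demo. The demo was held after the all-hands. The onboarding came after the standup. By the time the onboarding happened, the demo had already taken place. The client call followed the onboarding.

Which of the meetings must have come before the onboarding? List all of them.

Directly stated before the onboarding: the demo and the standup.
The all-hands reaches the onboarding via the all-hands → the demo → the onboarding.
The budget sync reaches the onboarding via the budget sync → the design review → the standup → the onboarding.
The design review reaches the onboarding via the design review → the standup → the onboarding.
Likewise the handoff reaches the onboarding by chaining the stated constraints.
No chain forces the client call (or any of the others) ahead of the onboarding.

the all-hands, the budget sync, the demo, the design review, the handoff, the standup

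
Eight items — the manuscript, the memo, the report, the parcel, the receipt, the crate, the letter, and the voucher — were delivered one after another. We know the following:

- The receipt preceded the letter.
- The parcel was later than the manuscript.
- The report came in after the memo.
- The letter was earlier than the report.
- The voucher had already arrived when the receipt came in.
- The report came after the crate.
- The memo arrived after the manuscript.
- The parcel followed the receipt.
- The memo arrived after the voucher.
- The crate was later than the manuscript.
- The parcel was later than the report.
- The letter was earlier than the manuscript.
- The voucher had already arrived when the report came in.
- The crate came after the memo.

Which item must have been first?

The voucher has a chain of constraints placing it before every other item, so the voucher must be first.

the voucher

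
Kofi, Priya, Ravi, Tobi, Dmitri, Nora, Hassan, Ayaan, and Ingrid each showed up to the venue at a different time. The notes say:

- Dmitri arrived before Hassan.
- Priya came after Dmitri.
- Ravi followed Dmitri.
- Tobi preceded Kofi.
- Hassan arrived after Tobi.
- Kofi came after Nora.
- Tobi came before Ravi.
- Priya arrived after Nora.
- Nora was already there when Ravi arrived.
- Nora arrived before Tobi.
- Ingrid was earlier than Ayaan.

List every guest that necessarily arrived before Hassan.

Directly stated before Hassan: Dmitri and Tobi.
Nora reaches Hassan via Nora → Tobi → Hassan.
No chain forces Ayaan (or any of the others) ahead of Hassan.

Dmitri, Nora, Tobi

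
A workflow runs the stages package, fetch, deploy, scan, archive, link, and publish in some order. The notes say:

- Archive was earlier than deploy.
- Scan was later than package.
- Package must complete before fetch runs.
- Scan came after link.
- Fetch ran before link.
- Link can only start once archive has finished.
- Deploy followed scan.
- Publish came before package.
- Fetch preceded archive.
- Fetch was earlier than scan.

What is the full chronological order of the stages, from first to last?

publish, package, fetch, archive, link, scan, deploy

The constraints fix every adjacent pair, so only one ordering works:
publish → package → fetch → archive → link → scan → deploy.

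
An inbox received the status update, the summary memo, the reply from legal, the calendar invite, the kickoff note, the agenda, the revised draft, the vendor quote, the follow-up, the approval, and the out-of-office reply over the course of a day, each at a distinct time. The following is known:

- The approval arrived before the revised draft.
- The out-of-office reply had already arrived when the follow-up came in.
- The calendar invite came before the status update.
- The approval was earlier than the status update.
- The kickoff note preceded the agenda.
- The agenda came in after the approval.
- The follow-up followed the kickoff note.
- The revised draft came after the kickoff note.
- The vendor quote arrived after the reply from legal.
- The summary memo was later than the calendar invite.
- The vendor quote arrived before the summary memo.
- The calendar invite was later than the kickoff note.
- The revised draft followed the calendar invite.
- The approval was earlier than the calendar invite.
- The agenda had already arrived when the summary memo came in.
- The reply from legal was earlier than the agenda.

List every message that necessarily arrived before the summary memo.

the agenda, the approval, the calendar invite, the kickoff note, the reply from legal, the vendor quote

Directly stated before the summary memo: the agenda, the calendar invite, and the vendor quote.
The approval reaches the summary memo via the approval → the calendar invite → the summary memo.
The kickoff note reaches the summary memo via the kickoff note → the calendar invite → the summary memo.
The reply from legal reaches the summary memo via the reply from legal → the vendor quote → the summary memo.
No chain forces the out-of-office reply (or any of the others) ahead of the summary memo.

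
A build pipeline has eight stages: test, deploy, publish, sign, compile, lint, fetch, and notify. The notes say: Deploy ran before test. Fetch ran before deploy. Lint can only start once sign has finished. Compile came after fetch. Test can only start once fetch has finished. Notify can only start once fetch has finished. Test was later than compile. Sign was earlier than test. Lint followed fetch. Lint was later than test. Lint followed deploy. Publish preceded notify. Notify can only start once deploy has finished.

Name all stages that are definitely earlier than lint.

compile, deploy, fetch, sign, test

Directly stated before lint: deploy, fetch, sign, and test.
Compile reaches lint via compile → test → lint.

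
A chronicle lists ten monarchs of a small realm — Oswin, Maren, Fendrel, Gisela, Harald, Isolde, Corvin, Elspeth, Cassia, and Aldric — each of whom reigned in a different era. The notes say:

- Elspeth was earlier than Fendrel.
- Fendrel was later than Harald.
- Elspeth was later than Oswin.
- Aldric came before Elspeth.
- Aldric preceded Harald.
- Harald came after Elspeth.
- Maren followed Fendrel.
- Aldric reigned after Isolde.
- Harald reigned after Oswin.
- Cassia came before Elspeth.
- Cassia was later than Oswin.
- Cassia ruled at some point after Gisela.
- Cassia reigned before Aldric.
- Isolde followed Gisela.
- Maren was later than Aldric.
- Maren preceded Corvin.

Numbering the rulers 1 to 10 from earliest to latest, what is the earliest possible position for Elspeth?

6

Aldric, Cassia, Gisela, Isolde, and Oswin must all come before Elspeth — 5 forced predecessors.
Nothing else is forced ahead of Elspeth, so their earliest slot is position 5 + 1 = 6.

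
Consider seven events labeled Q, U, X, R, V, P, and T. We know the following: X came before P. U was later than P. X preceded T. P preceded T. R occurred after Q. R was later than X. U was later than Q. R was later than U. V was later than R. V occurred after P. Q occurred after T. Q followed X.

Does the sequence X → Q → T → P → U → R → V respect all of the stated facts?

no

The constraints require P before T, but in the proposed sequence T appears ahead of P. That one violation is enough.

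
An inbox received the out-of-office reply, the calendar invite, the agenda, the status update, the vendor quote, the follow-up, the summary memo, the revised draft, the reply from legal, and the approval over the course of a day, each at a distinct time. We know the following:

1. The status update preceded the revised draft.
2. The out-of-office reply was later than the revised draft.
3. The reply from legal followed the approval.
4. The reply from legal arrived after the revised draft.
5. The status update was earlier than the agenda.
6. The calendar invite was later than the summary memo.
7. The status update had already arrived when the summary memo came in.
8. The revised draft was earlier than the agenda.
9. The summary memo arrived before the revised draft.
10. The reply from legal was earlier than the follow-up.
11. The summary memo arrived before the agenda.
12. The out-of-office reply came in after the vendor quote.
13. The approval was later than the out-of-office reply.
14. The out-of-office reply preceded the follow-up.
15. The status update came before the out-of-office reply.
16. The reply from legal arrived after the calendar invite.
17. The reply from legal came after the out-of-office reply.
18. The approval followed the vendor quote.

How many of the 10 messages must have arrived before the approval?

5

Directly stated before the approval: the out-of-office reply and the vendor quote.
The revised draft reaches the approval via the revised draft → the out-of-office reply → the approval.
The status update reaches the approval via the status update → the out-of-office reply → the approval.
The summary memo reaches the approval via the summary memo → the revised draft → the out-of-office reply → the approval.
That's the out-of-office reply, the revised draft, the status update, the summary memo, and the vendor quote — 5 in all.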